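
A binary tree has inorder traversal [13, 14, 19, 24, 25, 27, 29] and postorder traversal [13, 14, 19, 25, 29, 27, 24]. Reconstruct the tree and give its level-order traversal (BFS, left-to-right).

Inorder:   [13, 14, 19, 24, 25, 27, 29]
Postorder: [13, 14, 19, 25, 29, 27, 24]
Algorithm: postorder visits root last, so walk postorder right-to-left;
each value is the root of the current inorder slice — split it at that
value, recurse on the right subtree first, then the left.
Recursive splits:
  root=24; inorder splits into left=[13, 14, 19], right=[25, 27, 29]
  root=27; inorder splits into left=[25], right=[29]
  root=29; inorder splits into left=[], right=[]
  root=25; inorder splits into left=[], right=[]
  root=19; inorder splits into left=[13, 14], right=[]
  root=14; inorder splits into left=[13], right=[]
  root=13; inorder splits into left=[], right=[]
Reconstructed level-order: [24, 19, 27, 14, 25, 29, 13]


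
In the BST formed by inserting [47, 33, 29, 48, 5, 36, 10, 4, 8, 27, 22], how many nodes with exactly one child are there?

Tree built from: [47, 33, 29, 48, 5, 36, 10, 4, 8, 27, 22]
Tree (level-order array): [47, 33, 48, 29, 36, None, None, 5, None, None, None, 4, 10, None, None, 8, 27, None, None, 22]
Rule: These are nodes with exactly 1 non-null child.
Per-node child counts:
  node 47: 2 child(ren)
  node 33: 2 child(ren)
  node 29: 1 child(ren)
  node 5: 2 child(ren)
  node 4: 0 child(ren)
  node 10: 2 child(ren)
  node 8: 0 child(ren)
  node 27: 1 child(ren)
  node 22: 0 child(ren)
  node 36: 0 child(ren)
  node 48: 0 child(ren)
Matching nodes: [29, 27]
Count of nodes with exactly one child: 2


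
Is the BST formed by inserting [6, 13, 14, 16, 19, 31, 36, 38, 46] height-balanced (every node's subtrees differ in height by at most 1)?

Tree (level-order array): [6, None, 13, None, 14, None, 16, None, 19, None, 31, None, 36, None, 38, None, 46]
Definition: a tree is height-balanced if, at every node, |h(left) - h(right)| <= 1 (empty subtree has height -1).
Bottom-up per-node check:
  node 46: h_left=-1, h_right=-1, diff=0 [OK], height=0
  node 38: h_left=-1, h_right=0, diff=1 [OK], height=1
  node 36: h_left=-1, h_right=1, diff=2 [FAIL (|-1-1|=2 > 1)], height=2
  node 31: h_left=-1, h_right=2, diff=3 [FAIL (|-1-2|=3 > 1)], height=3
  node 19: h_left=-1, h_right=3, diff=4 [FAIL (|-1-3|=4 > 1)], height=4
  node 16: h_left=-1, h_right=4, diff=5 [FAIL (|-1-4|=5 > 1)], height=5
  node 14: h_left=-1, h_right=5, diff=6 [FAIL (|-1-5|=6 > 1)], height=6
  node 13: h_left=-1, h_right=6, diff=7 [FAIL (|-1-6|=7 > 1)], height=7
  node 6: h_left=-1, h_right=7, diff=8 [FAIL (|-1-7|=8 > 1)], height=8
Node 36 violates the condition: |-1 - 1| = 2 > 1.
Result: Not balanced


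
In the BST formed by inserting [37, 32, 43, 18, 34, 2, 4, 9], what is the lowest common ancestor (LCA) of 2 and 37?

Tree insertion order: [37, 32, 43, 18, 34, 2, 4, 9]
Tree (level-order array): [37, 32, 43, 18, 34, None, None, 2, None, None, None, None, 4, None, 9]
In a BST, the LCA of p=2, q=37 is the first node v on the
root-to-leaf path with p <= v <= q (go left if both < v, right if both > v).
Walk from root:
  at 37: 2 <= 37 <= 37, this is the LCA
LCA = 37


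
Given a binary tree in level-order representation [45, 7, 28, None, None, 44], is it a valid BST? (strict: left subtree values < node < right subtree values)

Level-order array: [45, 7, 28, None, None, 44]
Validate using subtree bounds (lo, hi): at each node, require lo < value < hi,
then recurse left with hi=value and right with lo=value.
Preorder trace (stopping at first violation):
  at node 45 with bounds (-inf, +inf): OK
  at node 7 with bounds (-inf, 45): OK
  at node 28 with bounds (45, +inf): VIOLATION
Node 28 violates its bound: not (45 < 28 < +inf).
Result: Not a valid BST


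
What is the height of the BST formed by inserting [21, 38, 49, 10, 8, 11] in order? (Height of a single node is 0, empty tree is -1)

Insertion order: [21, 38, 49, 10, 8, 11]
Tree (level-order array): [21, 10, 38, 8, 11, None, 49]
Compute height bottom-up (empty subtree = -1):
  height(8) = 1 + max(-1, -1) = 0
  height(11) = 1 + max(-1, -1) = 0
  height(10) = 1 + max(0, 0) = 1
  height(49) = 1 + max(-1, -1) = 0
  height(38) = 1 + max(-1, 0) = 1
  height(21) = 1 + max(1, 1) = 2
Height = 2


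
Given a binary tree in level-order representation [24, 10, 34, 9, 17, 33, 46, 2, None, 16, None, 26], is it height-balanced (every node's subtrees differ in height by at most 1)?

Tree (level-order array): [24, 10, 34, 9, 17, 33, 46, 2, None, 16, None, 26]
Definition: a tree is height-balanced if, at every node, |h(left) - h(right)| <= 1 (empty subtree has height -1).
Bottom-up per-node check:
  node 2: h_left=-1, h_right=-1, diff=0 [OK], height=0
  node 9: h_left=0, h_right=-1, diff=1 [OK], height=1
  node 16: h_left=-1, h_right=-1, diff=0 [OK], height=0
  node 17: h_left=0, h_right=-1, diff=1 [OK], height=1
  node 10: h_left=1, h_right=1, diff=0 [OK], height=2
  node 26: h_left=-1, h_right=-1, diff=0 [OK], height=0
  node 33: h_left=0, h_right=-1, diff=1 [OK], height=1
  node 46: h_left=-1, h_right=-1, diff=0 [OK], height=0
  node 34: h_left=1, h_right=0, diff=1 [OK], height=2
  node 24: h_left=2, h_right=2, diff=0 [OK], height=3
All nodes satisfy the balance condition.
Result: Balanced


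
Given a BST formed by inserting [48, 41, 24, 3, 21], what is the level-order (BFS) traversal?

Tree insertion order: [48, 41, 24, 3, 21]
Tree (level-order array): [48, 41, None, 24, None, 3, None, None, 21]
BFS from the root, enqueuing left then right child of each popped node:
  queue [48] -> pop 48, enqueue [41], visited so far: [48]
  queue [41] -> pop 41, enqueue [24], visited so far: [48, 41]
  queue [24] -> pop 24, enqueue [3], visited so far: [48, 41, 24]
  queue [3] -> pop 3, enqueue [21], visited so far: [48, 41, 24, 3]
  queue [21] -> pop 21, enqueue [none], visited so far: [48, 41, 24, 3, 21]
Result: [48, 41, 24, 3, 21]


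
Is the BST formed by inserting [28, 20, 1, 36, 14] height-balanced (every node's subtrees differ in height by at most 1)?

Tree (level-order array): [28, 20, 36, 1, None, None, None, None, 14]
Definition: a tree is height-balanced if, at every node, |h(left) - h(right)| <= 1 (empty subtree has height -1).
Bottom-up per-node check:
  node 14: h_left=-1, h_right=-1, diff=0 [OK], height=0
  node 1: h_left=-1, h_right=0, diff=1 [OK], height=1
  node 20: h_left=1, h_right=-1, diff=2 [FAIL (|1--1|=2 > 1)], height=2
  node 36: h_left=-1, h_right=-1, diff=0 [OK], height=0
  node 28: h_left=2, h_right=0, diff=2 [FAIL (|2-0|=2 > 1)], height=3
Node 20 violates the condition: |1 - -1| = 2 > 1.
Result: Not balanced


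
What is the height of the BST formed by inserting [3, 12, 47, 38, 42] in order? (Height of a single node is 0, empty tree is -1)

Insertion order: [3, 12, 47, 38, 42]
Tree (level-order array): [3, None, 12, None, 47, 38, None, None, 42]
Compute height bottom-up (empty subtree = -1):
  height(42) = 1 + max(-1, -1) = 0
  height(38) = 1 + max(-1, 0) = 1
  height(47) = 1 + max(1, -1) = 2
  height(12) = 1 + max(-1, 2) = 3
  height(3) = 1 + max(-1, 3) = 4
Height = 4


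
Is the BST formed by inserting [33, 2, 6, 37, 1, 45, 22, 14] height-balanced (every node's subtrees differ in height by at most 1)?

Tree (level-order array): [33, 2, 37, 1, 6, None, 45, None, None, None, 22, None, None, 14]
Definition: a tree is height-balanced if, at every node, |h(left) - h(right)| <= 1 (empty subtree has height -1).
Bottom-up per-node check:
  node 1: h_left=-1, h_right=-1, diff=0 [OK], height=0
  node 14: h_left=-1, h_right=-1, diff=0 [OK], height=0
  node 22: h_left=0, h_right=-1, diff=1 [OK], height=1
  node 6: h_left=-1, h_right=1, diff=2 [FAIL (|-1-1|=2 > 1)], height=2
  node 2: h_left=0, h_right=2, diff=2 [FAIL (|0-2|=2 > 1)], height=3
  node 45: h_left=-1, h_right=-1, diff=0 [OK], height=0
  node 37: h_left=-1, h_right=0, diff=1 [OK], height=1
  node 33: h_left=3, h_right=1, diff=2 [FAIL (|3-1|=2 > 1)], height=4
Node 6 violates the condition: |-1 - 1| = 2 > 1.
Result: Not balanced


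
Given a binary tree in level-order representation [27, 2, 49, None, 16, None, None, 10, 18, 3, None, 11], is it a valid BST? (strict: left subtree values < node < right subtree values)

Level-order array: [27, 2, 49, None, 16, None, None, 10, 18, 3, None, 11]
Validate using subtree bounds (lo, hi): at each node, require lo < value < hi,
then recurse left with hi=value and right with lo=value.
Preorder trace (stopping at first violation):
  at node 27 with bounds (-inf, +inf): OK
  at node 2 with bounds (-inf, 27): OK
  at node 16 with bounds (2, 27): OK
  at node 10 with bounds (2, 16): OK
  at node 3 with bounds (2, 10): OK
  at node 18 with bounds (16, 27): OK
  at node 11 with bounds (16, 18): VIOLATION
Node 11 violates its bound: not (16 < 11 < 18).
Result: Not a valid BST


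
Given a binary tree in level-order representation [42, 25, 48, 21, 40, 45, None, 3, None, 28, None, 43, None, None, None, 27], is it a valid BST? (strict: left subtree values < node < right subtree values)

Level-order array: [42, 25, 48, 21, 40, 45, None, 3, None, 28, None, 43, None, None, None, 27]
Validate using subtree bounds (lo, hi): at each node, require lo < value < hi,
then recurse left with hi=value and right with lo=value.
Preorder trace (stopping at first violation):
  at node 42 with bounds (-inf, +inf): OK
  at node 25 with bounds (-inf, 42): OK
  at node 21 with bounds (-inf, 25): OK
  at node 3 with bounds (-inf, 21): OK
  at node 40 with bounds (25, 42): OK
  at node 28 with bounds (25, 40): OK
  at node 27 with bounds (25, 28): OK
  at node 48 with bounds (42, +inf): OK
  at node 45 with bounds (42, 48): OK
  at node 43 with bounds (42, 45): OK
No violation found at any node.
Result: Valid BST


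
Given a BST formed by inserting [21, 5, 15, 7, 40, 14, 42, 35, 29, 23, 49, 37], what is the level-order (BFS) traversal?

Tree insertion order: [21, 5, 15, 7, 40, 14, 42, 35, 29, 23, 49, 37]
Tree (level-order array): [21, 5, 40, None, 15, 35, 42, 7, None, 29, 37, None, 49, None, 14, 23]
BFS from the root, enqueuing left then right child of each popped node:
  queue [21] -> pop 21, enqueue [5, 40], visited so far: [21]
  queue [5, 40] -> pop 5, enqueue [15], visited so far: [21, 5]
  queue [40, 15] -> pop 40, enqueue [35, 42], visited so far: [21, 5, 40]
  queue [15, 35, 42] -> pop 15, enqueue [7], visited so far: [21, 5, 40, 15]
  queue [35, 42, 7] -> pop 35, enqueue [29, 37], visited so far: [21, 5, 40, 15, 35]
  queue [42, 7, 29, 37] -> pop 42, enqueue [49], visited so far: [21, 5, 40, 15, 35, 42]
  queue [7, 29, 37, 49] -> pop 7, enqueue [14], visited so far: [21, 5, 40, 15, 35, 42, 7]
  queue [29, 37, 49, 14] -> pop 29, enqueue [23], visited so far: [21, 5, 40, 15, 35, 42, 7, 29]
  queue [37, 49, 14, 23] -> pop 37, enqueue [none], visited so far: [21, 5, 40, 15, 35, 42, 7, 29, 37]
  queue [49, 14, 23] -> pop 49, enqueue [none], visited so far: [21, 5, 40, 15, 35, 42, 7, 29, 37, 49]
  queue [14, 23] -> pop 14, enqueue [none], visited so far: [21, 5, 40, 15, 35, 42, 7, 29, 37, 49, 14]
  queue [23] -> pop 23, enqueue [none], visited so far: [21, 5, 40, 15, 35, 42, 7, 29, 37, 49, 14, 23]
Result: [21, 5, 40, 15, 35, 42, 7, 29, 37, 49, 14, 23]


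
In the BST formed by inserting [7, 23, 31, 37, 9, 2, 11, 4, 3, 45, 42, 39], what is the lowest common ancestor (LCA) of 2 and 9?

Tree insertion order: [7, 23, 31, 37, 9, 2, 11, 4, 3, 45, 42, 39]
Tree (level-order array): [7, 2, 23, None, 4, 9, 31, 3, None, None, 11, None, 37, None, None, None, None, None, 45, 42, None, 39]
In a BST, the LCA of p=2, q=9 is the first node v on the
root-to-leaf path with p <= v <= q (go left if both < v, right if both > v).
Walk from root:
  at 7: 2 <= 7 <= 9, this is the LCA
LCA = 7


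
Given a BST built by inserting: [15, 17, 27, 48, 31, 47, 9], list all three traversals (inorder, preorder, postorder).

Tree insertion order: [15, 17, 27, 48, 31, 47, 9]
Tree (level-order array): [15, 9, 17, None, None, None, 27, None, 48, 31, None, None, 47]
Inorder (L, root, R): [9, 15, 17, 27, 31, 47, 48]
Preorder (root, L, R): [15, 9, 17, 27, 48, 31, 47]
Postorder (L, R, root): [9, 47, 31, 48, 27, 17, 15]


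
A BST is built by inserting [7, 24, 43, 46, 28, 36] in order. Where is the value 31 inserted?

Starting tree (level order): [7, None, 24, None, 43, 28, 46, None, 36]
Insertion path: 7 -> 24 -> 43 -> 28 -> 36
Result: insert 31 as left child of 36
Final tree (level order): [7, None, 24, None, 43, 28, 46, None, 36, None, None, 31]


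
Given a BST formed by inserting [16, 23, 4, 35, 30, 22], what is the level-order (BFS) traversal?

Tree insertion order: [16, 23, 4, 35, 30, 22]
Tree (level-order array): [16, 4, 23, None, None, 22, 35, None, None, 30]
BFS from the root, enqueuing left then right child of each popped node:
  queue [16] -> pop 16, enqueue [4, 23], visited so far: [16]
  queue [4, 23] -> pop 4, enqueue [none], visited so far: [16, 4]
  queue [23] -> pop 23, enqueue [22, 35], visited so far: [16, 4, 23]
  queue [22, 35] -> pop 22, enqueue [none], visited so far: [16, 4, 23, 22]
  queue [35] -> pop 35, enqueue [30], visited so far: [16, 4, 23, 22, 35]
  queue [30] -> pop 30, enqueue [none], visited so far: [16, 4, 23, 22, 35, 30]
Result: [16, 4, 23, 22, 35, 30]


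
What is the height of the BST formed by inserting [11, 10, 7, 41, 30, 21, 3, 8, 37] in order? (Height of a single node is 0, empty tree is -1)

Insertion order: [11, 10, 7, 41, 30, 21, 3, 8, 37]
Tree (level-order array): [11, 10, 41, 7, None, 30, None, 3, 8, 21, 37]
Compute height bottom-up (empty subtree = -1):
  height(3) = 1 + max(-1, -1) = 0
  height(8) = 1 + max(-1, -1) = 0
  height(7) = 1 + max(0, 0) = 1
  height(10) = 1 + max(1, -1) = 2
  height(21) = 1 + max(-1, -1) = 0
  height(37) = 1 + max(-1, -1) = 0
  height(30) = 1 + max(0, 0) = 1
  height(41) = 1 + max(1, -1) = 2
  height(11) = 1 + max(2, 2) = 3
Height = 3


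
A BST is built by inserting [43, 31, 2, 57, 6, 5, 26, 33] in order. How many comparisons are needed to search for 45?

Search path for 45: 43 -> 57
Found: False
Comparisons: 2


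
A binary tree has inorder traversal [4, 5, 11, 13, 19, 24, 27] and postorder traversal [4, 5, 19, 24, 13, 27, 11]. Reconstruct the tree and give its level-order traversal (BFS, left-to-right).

Inorder:   [4, 5, 11, 13, 19, 24, 27]
Postorder: [4, 5, 19, 24, 13, 27, 11]
Algorithm: postorder visits root last, so walk postorder right-to-left;
each value is the root of the current inorder slice — split it at that
value, recurse on the right subtree first, then the left.
Recursive splits:
  root=11; inorder splits into left=[4, 5], right=[13, 19, 24, 27]
  root=27; inorder splits into left=[13, 19, 24], right=[]
  root=13; inorder splits into left=[], right=[19, 24]
  root=24; inorder splits into left=[19], right=[]
  root=19; inorder splits into left=[], right=[]
  root=5; inorder splits into left=[4], right=[]
  root=4; inorder splits into left=[], right=[]
Reconstructed level-order: [11, 5, 27, 4, 13, 24, 19]


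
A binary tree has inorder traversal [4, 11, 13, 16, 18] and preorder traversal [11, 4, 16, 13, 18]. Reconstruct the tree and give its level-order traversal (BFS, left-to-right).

Inorder:  [4, 11, 13, 16, 18]
Preorder: [11, 4, 16, 13, 18]
Algorithm: preorder visits root first, so consume preorder in order;
for each root, split the current inorder slice at that value into
left-subtree inorder and right-subtree inorder, then recurse.
Recursive splits:
  root=11; inorder splits into left=[4], right=[13, 16, 18]
  root=4; inorder splits into left=[], right=[]
  root=16; inorder splits into left=[13], right=[18]
  root=13; inorder splits into left=[], right=[]
  root=18; inorder splits into left=[], right=[]
Reconstructed level-order: [11, 4, 16, 13, 18]


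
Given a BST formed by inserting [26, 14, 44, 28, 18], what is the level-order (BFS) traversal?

Tree insertion order: [26, 14, 44, 28, 18]
Tree (level-order array): [26, 14, 44, None, 18, 28]
BFS from the root, enqueuing left then right child of each popped node:
  queue [26] -> pop 26, enqueue [14, 44], visited so far: [26]
  queue [14, 44] -> pop 14, enqueue [18], visited so far: [26, 14]
  queue [44, 18] -> pop 44, enqueue [28], visited so far: [26, 14, 44]
  queue [18, 28] -> pop 18, enqueue [none], visited so far: [26, 14, 44, 18]
  queue [28] -> pop 28, enqueue [none], visited so far: [26, 14, 44, 18, 28]
Result: [26, 14, 44, 18, 28]


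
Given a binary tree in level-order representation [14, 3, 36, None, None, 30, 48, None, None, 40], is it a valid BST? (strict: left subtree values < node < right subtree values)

Level-order array: [14, 3, 36, None, None, 30, 48, None, None, 40]
Validate using subtree bounds (lo, hi): at each node, require lo < value < hi,
then recurse left with hi=value and right with lo=value.
Preorder trace (stopping at first violation):
  at node 14 with bounds (-inf, +inf): OK
  at node 3 with bounds (-inf, 14): OK
  at node 36 with bounds (14, +inf): OK
  at node 30 with bounds (14, 36): OK
  at node 48 with bounds (36, +inf): OK
  at node 40 with bounds (36, 48): OK
No violation found at any node.
Result: Valid BST


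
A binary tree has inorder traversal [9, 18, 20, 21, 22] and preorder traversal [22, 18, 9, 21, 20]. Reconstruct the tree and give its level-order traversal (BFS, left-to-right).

Inorder:  [9, 18, 20, 21, 22]
Preorder: [22, 18, 9, 21, 20]
Algorithm: preorder visits root first, so consume preorder in order;
for each root, split the current inorder slice at that value into
left-subtree inorder and right-subtree inorder, then recurse.
Recursive splits:
  root=22; inorder splits into left=[9, 18, 20, 21], right=[]
  root=18; inorder splits into left=[9], right=[20, 21]
  root=9; inorder splits into left=[], right=[]
  root=21; inorder splits into left=[20], right=[]
  root=20; inorder splits into left=[], right=[]
Reconstructed level-order: [22, 18, 9, 21, 20]


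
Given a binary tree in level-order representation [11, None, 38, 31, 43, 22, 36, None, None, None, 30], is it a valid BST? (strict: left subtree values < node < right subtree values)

Level-order array: [11, None, 38, 31, 43, 22, 36, None, None, None, 30]
Validate using subtree bounds (lo, hi): at each node, require lo < value < hi,
then recurse left with hi=value and right with lo=value.
Preorder trace (stopping at first violation):
  at node 11 with bounds (-inf, +inf): OK
  at node 38 with bounds (11, +inf): OK
  at node 31 with bounds (11, 38): OK
  at node 22 with bounds (11, 31): OK
  at node 30 with bounds (22, 31): OK
  at node 36 with bounds (31, 38): OK
  at node 43 with bounds (38, +inf): OK
No violation found at any node.
Result: Valid BST


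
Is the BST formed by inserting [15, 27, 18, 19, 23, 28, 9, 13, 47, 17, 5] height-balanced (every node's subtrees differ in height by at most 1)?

Tree (level-order array): [15, 9, 27, 5, 13, 18, 28, None, None, None, None, 17, 19, None, 47, None, None, None, 23]
Definition: a tree is height-balanced if, at every node, |h(left) - h(right)| <= 1 (empty subtree has height -1).
Bottom-up per-node check:
  node 5: h_left=-1, h_right=-1, diff=0 [OK], height=0
  node 13: h_left=-1, h_right=-1, diff=0 [OK], height=0
  node 9: h_left=0, h_right=0, diff=0 [OK], height=1
  node 17: h_left=-1, h_right=-1, diff=0 [OK], height=0
  node 23: h_left=-1, h_right=-1, diff=0 [OK], height=0
  node 19: h_left=-1, h_right=0, diff=1 [OK], height=1
  node 18: h_left=0, h_right=1, diff=1 [OK], height=2
  node 47: h_left=-1, h_right=-1, diff=0 [OK], height=0
  node 28: h_left=-1, h_right=0, diff=1 [OK], height=1
  node 27: h_left=2, h_right=1, diff=1 [OK], height=3
  node 15: h_left=1, h_right=3, diff=2 [FAIL (|1-3|=2 > 1)], height=4
Node 15 violates the condition: |1 - 3| = 2 > 1.
Result: Not balanced


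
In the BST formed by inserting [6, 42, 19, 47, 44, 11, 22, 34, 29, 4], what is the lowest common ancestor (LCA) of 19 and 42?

Tree insertion order: [6, 42, 19, 47, 44, 11, 22, 34, 29, 4]
Tree (level-order array): [6, 4, 42, None, None, 19, 47, 11, 22, 44, None, None, None, None, 34, None, None, 29]
In a BST, the LCA of p=19, q=42 is the first node v on the
root-to-leaf path with p <= v <= q (go left if both < v, right if both > v).
Walk from root:
  at 6: both 19 and 42 > 6, go right
  at 42: 19 <= 42 <= 42, this is the LCA
LCA = 42


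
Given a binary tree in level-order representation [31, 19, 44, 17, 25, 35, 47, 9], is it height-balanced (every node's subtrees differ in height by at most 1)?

Tree (level-order array): [31, 19, 44, 17, 25, 35, 47, 9]
Definition: a tree is height-balanced if, at every node, |h(left) - h(right)| <= 1 (empty subtree has height -1).
Bottom-up per-node check:
  node 9: h_left=-1, h_right=-1, diff=0 [OK], height=0
  node 17: h_left=0, h_right=-1, diff=1 [OK], height=1
  node 25: h_left=-1, h_right=-1, diff=0 [OK], height=0
  node 19: h_left=1, h_right=0, diff=1 [OK], height=2
  node 35: h_left=-1, h_right=-1, diff=0 [OK], height=0
  node 47: h_left=-1, h_right=-1, diff=0 [OK], height=0
  node 44: h_left=0, h_right=0, diff=0 [OK], height=1
  node 31: h_left=2, h_right=1, diff=1 [OK], height=3
All nodes satisfy the balance condition.
Result: Balanced


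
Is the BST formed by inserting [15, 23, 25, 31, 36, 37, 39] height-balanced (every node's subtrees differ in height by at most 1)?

Tree (level-order array): [15, None, 23, None, 25, None, 31, None, 36, None, 37, None, 39]
Definition: a tree is height-balanced if, at every node, |h(left) - h(right)| <= 1 (empty subtree has height -1).
Bottom-up per-node check:
  node 39: h_left=-1, h_right=-1, diff=0 [OK], height=0
  node 37: h_left=-1, h_right=0, diff=1 [OK], height=1
  node 36: h_left=-1, h_right=1, diff=2 [FAIL (|-1-1|=2 > 1)], height=2
  node 31: h_left=-1, h_right=2, diff=3 [FAIL (|-1-2|=3 > 1)], height=3
  node 25: h_left=-1, h_right=3, diff=4 [FAIL (|-1-3|=4 > 1)], height=4
  node 23: h_left=-1, h_right=4, diff=5 [FAIL (|-1-4|=5 > 1)], height=5
  node 15: h_left=-1, h_right=5, diff=6 [FAIL (|-1-5|=6 > 1)], height=6
Node 36 violates the condition: |-1 - 1| = 2 > 1.
Result: Not balanced


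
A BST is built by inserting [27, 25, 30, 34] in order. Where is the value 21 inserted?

Starting tree (level order): [27, 25, 30, None, None, None, 34]
Insertion path: 27 -> 25
Result: insert 21 as left child of 25
Final tree (level order): [27, 25, 30, 21, None, None, 34]


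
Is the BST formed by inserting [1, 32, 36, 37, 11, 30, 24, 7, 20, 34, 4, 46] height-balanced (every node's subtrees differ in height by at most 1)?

Tree (level-order array): [1, None, 32, 11, 36, 7, 30, 34, 37, 4, None, 24, None, None, None, None, 46, None, None, 20]
Definition: a tree is height-balanced if, at every node, |h(left) - h(right)| <= 1 (empty subtree has height -1).
Bottom-up per-node check:
  node 4: h_left=-1, h_right=-1, diff=0 [OK], height=0
  node 7: h_left=0, h_right=-1, diff=1 [OK], height=1
  node 20: h_left=-1, h_right=-1, diff=0 [OK], height=0
  node 24: h_left=0, h_right=-1, diff=1 [OK], height=1
  node 30: h_left=1, h_right=-1, diff=2 [FAIL (|1--1|=2 > 1)], height=2
  node 11: h_left=1, h_right=2, diff=1 [OK], height=3
  node 34: h_left=-1, h_right=-1, diff=0 [OK], height=0
  node 46: h_left=-1, h_right=-1, diff=0 [OK], height=0
  node 37: h_left=-1, h_right=0, diff=1 [OK], height=1
  node 36: h_left=0, h_right=1, diff=1 [OK], height=2
  node 32: h_left=3, h_right=2, diff=1 [OK], height=4
  node 1: h_left=-1, h_right=4, diff=5 [FAIL (|-1-4|=5 > 1)], height=5
Node 30 violates the condition: |1 - -1| = 2 > 1.
Result: Not balanced


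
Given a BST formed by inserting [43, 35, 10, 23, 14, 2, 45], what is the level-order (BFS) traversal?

Tree insertion order: [43, 35, 10, 23, 14, 2, 45]
Tree (level-order array): [43, 35, 45, 10, None, None, None, 2, 23, None, None, 14]
BFS from the root, enqueuing left then right child of each popped node:
  queue [43] -> pop 43, enqueue [35, 45], visited so far: [43]
  queue [35, 45] -> pop 35, enqueue [10], visited so far: [43, 35]
  queue [45, 10] -> pop 45, enqueue [none], visited so far: [43, 35, 45]
  queue [10] -> pop 10, enqueue [2, 23], visited so far: [43, 35, 45, 10]
  queue [2, 23] -> pop 2, enqueue [none], visited so far: [43, 35, 45, 10, 2]
  queue [23] -> pop 23, enqueue [14], visited so far: [43, 35, 45, 10, 2, 23]
  queue [14] -> pop 14, enqueue [none], visited so far: [43, 35, 45, 10, 2, 23, 14]
Result: [43, 35, 45, 10, 2, 23, 14]


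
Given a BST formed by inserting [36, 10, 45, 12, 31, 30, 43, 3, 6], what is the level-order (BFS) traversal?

Tree insertion order: [36, 10, 45, 12, 31, 30, 43, 3, 6]
Tree (level-order array): [36, 10, 45, 3, 12, 43, None, None, 6, None, 31, None, None, None, None, 30]
BFS from the root, enqueuing left then right child of each popped node:
  queue [36] -> pop 36, enqueue [10, 45], visited so far: [36]
  queue [10, 45] -> pop 10, enqueue [3, 12], visited so far: [36, 10]
  queue [45, 3, 12] -> pop 45, enqueue [43], visited so far: [36, 10, 45]
  queue [3, 12, 43] -> pop 3, enqueue [6], visited so far: [36, 10, 45, 3]
  queue [12, 43, 6] -> pop 12, enqueue [31], visited so far: [36, 10, 45, 3, 12]
  queue [43, 6, 31] -> pop 43, enqueue [none], visited so far: [36, 10, 45, 3, 12, 43]
  queue [6, 31] -> pop 6, enqueue [none], visited so far: [36, 10, 45, 3, 12, 43, 6]
  queue [31] -> pop 31, enqueue [30], visited so far: [36, 10, 45, 3, 12, 43, 6, 31]
  queue [30] -> pop 30, enqueue [none], visited so far: [36, 10, 45, 3, 12, 43, 6, 31, 30]
Result: [36, 10, 45, 3, 12, 43, 6, 31, 30]


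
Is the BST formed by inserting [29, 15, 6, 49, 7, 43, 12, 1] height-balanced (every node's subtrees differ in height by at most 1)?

Tree (level-order array): [29, 15, 49, 6, None, 43, None, 1, 7, None, None, None, None, None, 12]
Definition: a tree is height-balanced if, at every node, |h(left) - h(right)| <= 1 (empty subtree has height -1).
Bottom-up per-node check:
  node 1: h_left=-1, h_right=-1, diff=0 [OK], height=0
  node 12: h_left=-1, h_right=-1, diff=0 [OK], height=0
  node 7: h_left=-1, h_right=0, diff=1 [OK], height=1
  node 6: h_left=0, h_right=1, diff=1 [OK], height=2
  node 15: h_left=2, h_right=-1, diff=3 [FAIL (|2--1|=3 > 1)], height=3
  node 43: h_left=-1, h_right=-1, diff=0 [OK], height=0
  node 49: h_left=0, h_right=-1, diff=1 [OK], height=1
  node 29: h_left=3, h_right=1, diff=2 [FAIL (|3-1|=2 > 1)], height=4
Node 15 violates the condition: |2 - -1| = 3 > 1.
Result: Not balanced


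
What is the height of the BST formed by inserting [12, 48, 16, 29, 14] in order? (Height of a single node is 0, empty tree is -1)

Insertion order: [12, 48, 16, 29, 14]
Tree (level-order array): [12, None, 48, 16, None, 14, 29]
Compute height bottom-up (empty subtree = -1):
  height(14) = 1 + max(-1, -1) = 0
  height(29) = 1 + max(-1, -1) = 0
  height(16) = 1 + max(0, 0) = 1
  height(48) = 1 + max(1, -1) = 2
  height(12) = 1 + max(-1, 2) = 3
Height = 3


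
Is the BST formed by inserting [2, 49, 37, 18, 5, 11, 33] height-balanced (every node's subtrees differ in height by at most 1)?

Tree (level-order array): [2, None, 49, 37, None, 18, None, 5, 33, None, 11]
Definition: a tree is height-balanced if, at every node, |h(left) - h(right)| <= 1 (empty subtree has height -1).
Bottom-up per-node check:
  node 11: h_left=-1, h_right=-1, diff=0 [OK], height=0
  node 5: h_left=-1, h_right=0, diff=1 [OK], height=1
  node 33: h_left=-1, h_right=-1, diff=0 [OK], height=0
  node 18: h_left=1, h_right=0, diff=1 [OK], height=2
  node 37: h_left=2, h_right=-1, diff=3 [FAIL (|2--1|=3 > 1)], height=3
  node 49: h_left=3, h_right=-1, diff=4 [FAIL (|3--1|=4 > 1)], height=4
  node 2: h_left=-1, h_right=4, diff=5 [FAIL (|-1-4|=5 > 1)], height=5
Node 37 violates the condition: |2 - -1| = 3 > 1.
Result: Not balanced


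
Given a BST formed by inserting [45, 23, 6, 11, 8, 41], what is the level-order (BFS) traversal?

Tree insertion order: [45, 23, 6, 11, 8, 41]
Tree (level-order array): [45, 23, None, 6, 41, None, 11, None, None, 8]
BFS from the root, enqueuing left then right child of each popped node:
  queue [45] -> pop 45, enqueue [23], visited so far: [45]
  queue [23] -> pop 23, enqueue [6, 41], visited so far: [45, 23]
  queue [6, 41] -> pop 6, enqueue [11], visited so far: [45, 23, 6]
  queue [41, 11] -> pop 41, enqueue [none], visited so far: [45, 23, 6, 41]
  queue [11] -> pop 11, enqueue [8], visited so far: [45, 23, 6, 41, 11]
  queue [8] -> pop 8, enqueue [none], visited so far: [45, 23, 6, 41, 11, 8]
Result: [45, 23, 6, 41, 11, 8]


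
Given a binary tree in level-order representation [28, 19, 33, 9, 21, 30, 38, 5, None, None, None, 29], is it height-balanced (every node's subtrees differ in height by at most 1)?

Tree (level-order array): [28, 19, 33, 9, 21, 30, 38, 5, None, None, None, 29]
Definition: a tree is height-balanced if, at every node, |h(left) - h(right)| <= 1 (empty subtree has height -1).
Bottom-up per-node check:
  node 5: h_left=-1, h_right=-1, diff=0 [OK], height=0
  node 9: h_left=0, h_right=-1, diff=1 [OK], height=1
  node 21: h_left=-1, h_right=-1, diff=0 [OK], height=0
  node 19: h_left=1, h_right=0, diff=1 [OK], height=2
  node 29: h_left=-1, h_right=-1, diff=0 [OK], height=0
  node 30: h_left=0, h_right=-1, diff=1 [OK], height=1
  node 38: h_left=-1, h_right=-1, diff=0 [OK], height=0
  node 33: h_left=1, h_right=0, diff=1 [OK], height=2
  node 28: h_left=2, h_right=2, diff=0 [OK], height=3
All nodes satisfy the balance condition.
Result: Balanced


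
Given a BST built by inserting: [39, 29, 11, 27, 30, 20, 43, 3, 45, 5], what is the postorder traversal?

Tree insertion order: [39, 29, 11, 27, 30, 20, 43, 3, 45, 5]
Tree (level-order array): [39, 29, 43, 11, 30, None, 45, 3, 27, None, None, None, None, None, 5, 20]
Postorder traversal: [5, 3, 20, 27, 11, 30, 29, 45, 43, 39]


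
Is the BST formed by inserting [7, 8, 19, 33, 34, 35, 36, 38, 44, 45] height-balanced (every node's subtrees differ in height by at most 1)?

Tree (level-order array): [7, None, 8, None, 19, None, 33, None, 34, None, 35, None, 36, None, 38, None, 44, None, 45]
Definition: a tree is height-balanced if, at every node, |h(left) - h(right)| <= 1 (empty subtree has height -1).
Bottom-up per-node check:
  node 45: h_left=-1, h_right=-1, diff=0 [OK], height=0
  node 44: h_left=-1, h_right=0, diff=1 [OK], height=1
  node 38: h_left=-1, h_right=1, diff=2 [FAIL (|-1-1|=2 > 1)], height=2
  node 36: h_left=-1, h_right=2, diff=3 [FAIL (|-1-2|=3 > 1)], height=3
  node 35: h_left=-1, h_right=3, diff=4 [FAIL (|-1-3|=4 > 1)], height=4
  node 34: h_left=-1, h_right=4, diff=5 [FAIL (|-1-4|=5 > 1)], height=5
  node 33: h_left=-1, h_right=5, diff=6 [FAIL (|-1-5|=6 > 1)], height=6
  node 19: h_left=-1, h_right=6, diff=7 [FAIL (|-1-6|=7 > 1)], height=7
  node 8: h_left=-1, h_right=7, diff=8 [FAIL (|-1-7|=8 > 1)], height=8
  node 7: h_left=-1, h_right=8, diff=9 [FAIL (|-1-8|=9 > 1)], height=9
Node 38 violates the condition: |-1 - 1| = 2 > 1.
Result: Not balanced


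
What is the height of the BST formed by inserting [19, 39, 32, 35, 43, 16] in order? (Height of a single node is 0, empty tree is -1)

Insertion order: [19, 39, 32, 35, 43, 16]
Tree (level-order array): [19, 16, 39, None, None, 32, 43, None, 35]
Compute height bottom-up (empty subtree = -1):
  height(16) = 1 + max(-1, -1) = 0
  height(35) = 1 + max(-1, -1) = 0
  height(32) = 1 + max(-1, 0) = 1
  height(43) = 1 + max(-1, -1) = 0
  height(39) = 1 + max(1, 0) = 2
  height(19) = 1 + max(0, 2) = 3
Height = 3


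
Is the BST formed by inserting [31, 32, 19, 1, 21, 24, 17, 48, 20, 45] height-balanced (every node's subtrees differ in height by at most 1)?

Tree (level-order array): [31, 19, 32, 1, 21, None, 48, None, 17, 20, 24, 45]
Definition: a tree is height-balanced if, at every node, |h(left) - h(right)| <= 1 (empty subtree has height -1).
Bottom-up per-node check:
  node 17: h_left=-1, h_right=-1, diff=0 [OK], height=0
  node 1: h_left=-1, h_right=0, diff=1 [OK], height=1
  node 20: h_left=-1, h_right=-1, diff=0 [OK], height=0
  node 24: h_left=-1, h_right=-1, diff=0 [OK], height=0
  node 21: h_left=0, h_right=0, diff=0 [OK], height=1
  node 19: h_left=1, h_right=1, diff=0 [OK], height=2
  node 45: h_left=-1, h_right=-1, diff=0 [OK], height=0
  node 48: h_left=0, h_right=-1, diff=1 [OK], height=1
  node 32: h_left=-1, h_right=1, diff=2 [FAIL (|-1-1|=2 > 1)], height=2
  node 31: h_left=2, h_right=2, diff=0 [OK], height=3
Node 32 violates the condition: |-1 - 1| = 2 > 1.
Result: Not balanced


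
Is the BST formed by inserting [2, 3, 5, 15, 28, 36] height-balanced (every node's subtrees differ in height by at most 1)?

Tree (level-order array): [2, None, 3, None, 5, None, 15, None, 28, None, 36]
Definition: a tree is height-balanced if, at every node, |h(left) - h(right)| <= 1 (empty subtree has height -1).
Bottom-up per-node check:
  node 36: h_left=-1, h_right=-1, diff=0 [OK], height=0
  node 28: h_left=-1, h_right=0, diff=1 [OK], height=1
  node 15: h_left=-1, h_right=1, diff=2 [FAIL (|-1-1|=2 > 1)], height=2
  node 5: h_left=-1, h_right=2, diff=3 [FAIL (|-1-2|=3 > 1)], height=3
  node 3: h_left=-1, h_right=3, diff=4 [FAIL (|-1-3|=4 > 1)], height=4
  node 2: h_left=-1, h_right=4, diff=5 [FAIL (|-1-4|=5 > 1)], height=5
Node 15 violates the condition: |-1 - 1| = 2 > 1.
Result: Not balanced


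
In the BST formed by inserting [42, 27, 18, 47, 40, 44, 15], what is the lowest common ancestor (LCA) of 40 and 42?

Tree insertion order: [42, 27, 18, 47, 40, 44, 15]
Tree (level-order array): [42, 27, 47, 18, 40, 44, None, 15]
In a BST, the LCA of p=40, q=42 is the first node v on the
root-to-leaf path with p <= v <= q (go left if both < v, right if both > v).
Walk from root:
  at 42: 40 <= 42 <= 42, this is the LCA
LCA = 42


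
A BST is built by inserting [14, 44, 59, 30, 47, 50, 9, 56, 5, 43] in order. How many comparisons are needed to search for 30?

Search path for 30: 14 -> 44 -> 30
Found: True
Comparisons: 3


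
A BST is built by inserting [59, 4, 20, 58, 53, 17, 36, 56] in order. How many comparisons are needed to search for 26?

Search path for 26: 59 -> 4 -> 20 -> 58 -> 53 -> 36
Found: False
Comparisons: 6


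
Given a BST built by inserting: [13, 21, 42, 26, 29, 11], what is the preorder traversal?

Tree insertion order: [13, 21, 42, 26, 29, 11]
Tree (level-order array): [13, 11, 21, None, None, None, 42, 26, None, None, 29]
Preorder traversal: [13, 11, 21, 42, 26, 29]


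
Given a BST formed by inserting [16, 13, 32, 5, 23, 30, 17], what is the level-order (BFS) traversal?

Tree insertion order: [16, 13, 32, 5, 23, 30, 17]
Tree (level-order array): [16, 13, 32, 5, None, 23, None, None, None, 17, 30]
BFS from the root, enqueuing left then right child of each popped node:
  queue [16] -> pop 16, enqueue [13, 32], visited so far: [16]
  queue [13, 32] -> pop 13, enqueue [5], visited so far: [16, 13]
  queue [32, 5] -> pop 32, enqueue [23], visited so far: [16, 13, 32]
  queue [5, 23] -> pop 5, enqueue [none], visited so far: [16, 13, 32, 5]
  queue [23] -> pop 23, enqueue [17, 30], visited so far: [16, 13, 32, 5, 23]
  queue [17, 30] -> pop 17, enqueue [none], visited so far: [16, 13, 32, 5, 23, 17]
  queue [30] -> pop 30, enqueue [none], visited so far: [16, 13, 32, 5, 23, 17, 30]
Result: [16, 13, 32, 5, 23, 17, 30]


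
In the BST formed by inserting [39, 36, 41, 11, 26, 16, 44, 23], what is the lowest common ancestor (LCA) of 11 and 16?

Tree insertion order: [39, 36, 41, 11, 26, 16, 44, 23]
Tree (level-order array): [39, 36, 41, 11, None, None, 44, None, 26, None, None, 16, None, None, 23]
In a BST, the LCA of p=11, q=16 is the first node v on the
root-to-leaf path with p <= v <= q (go left if both < v, right if both > v).
Walk from root:
  at 39: both 11 and 16 < 39, go left
  at 36: both 11 and 16 < 36, go left
  at 11: 11 <= 11 <= 16, this is the LCA
LCA = 11


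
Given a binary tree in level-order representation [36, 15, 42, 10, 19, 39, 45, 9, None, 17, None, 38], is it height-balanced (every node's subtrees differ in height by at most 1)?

Tree (level-order array): [36, 15, 42, 10, 19, 39, 45, 9, None, 17, None, 38]
Definition: a tree is height-balanced if, at every node, |h(left) - h(right)| <= 1 (empty subtree has height -1).
Bottom-up per-node check:
  node 9: h_left=-1, h_right=-1, diff=0 [OK], height=0
  node 10: h_left=0, h_right=-1, diff=1 [OK], height=1
  node 17: h_left=-1, h_right=-1, diff=0 [OK], height=0
  node 19: h_left=0, h_right=-1, diff=1 [OK], height=1
  node 15: h_left=1, h_right=1, diff=0 [OK], height=2
  node 38: h_left=-1, h_right=-1, diff=0 [OK], height=0
  node 39: h_left=0, h_right=-1, diff=1 [OK], height=1
  node 45: h_left=-1, h_right=-1, diff=0 [OK], height=0
  node 42: h_left=1, h_right=0, diff=1 [OK], height=2
  node 36: h_left=2, h_right=2, diff=0 [OK], height=3
All nodes satisfy the balance condition.
Result: Balanced


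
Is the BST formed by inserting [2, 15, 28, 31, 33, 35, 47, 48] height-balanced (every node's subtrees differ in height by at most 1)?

Tree (level-order array): [2, None, 15, None, 28, None, 31, None, 33, None, 35, None, 47, None, 48]
Definition: a tree is height-balanced if, at every node, |h(left) - h(right)| <= 1 (empty subtree has height -1).
Bottom-up per-node check:
  node 48: h_left=-1, h_right=-1, diff=0 [OK], height=0
  node 47: h_left=-1, h_right=0, diff=1 [OK], height=1
  node 35: h_left=-1, h_right=1, diff=2 [FAIL (|-1-1|=2 > 1)], height=2
  node 33: h_left=-1, h_right=2, diff=3 [FAIL (|-1-2|=3 > 1)], height=3
  node 31: h_left=-1, h_right=3, diff=4 [FAIL (|-1-3|=4 > 1)], height=4
  node 28: h_left=-1, h_right=4, diff=5 [FAIL (|-1-4|=5 > 1)], height=5
  node 15: h_left=-1, h_right=5, diff=6 [FAIL (|-1-5|=6 > 1)], height=6
  node 2: h_left=-1, h_right=6, diff=7 [FAIL (|-1-6|=7 > 1)], height=7
Node 35 violates the condition: |-1 - 1| = 2 > 1.
Result: Not balanced


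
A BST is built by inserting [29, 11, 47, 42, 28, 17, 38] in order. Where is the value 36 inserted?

Starting tree (level order): [29, 11, 47, None, 28, 42, None, 17, None, 38]
Insertion path: 29 -> 47 -> 42 -> 38
Result: insert 36 as left child of 38
Final tree (level order): [29, 11, 47, None, 28, 42, None, 17, None, 38, None, None, None, 36]


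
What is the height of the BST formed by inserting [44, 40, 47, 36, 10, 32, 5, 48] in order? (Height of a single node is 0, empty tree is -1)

Insertion order: [44, 40, 47, 36, 10, 32, 5, 48]
Tree (level-order array): [44, 40, 47, 36, None, None, 48, 10, None, None, None, 5, 32]
Compute height bottom-up (empty subtree = -1):
  height(5) = 1 + max(-1, -1) = 0
  height(32) = 1 + max(-1, -1) = 0
  height(10) = 1 + max(0, 0) = 1
  height(36) = 1 + max(1, -1) = 2
  height(40) = 1 + max(2, -1) = 3
  height(48) = 1 + max(-1, -1) = 0
  height(47) = 1 + max(-1, 0) = 1
  height(44) = 1 + max(3, 1) = 4
Height = 4


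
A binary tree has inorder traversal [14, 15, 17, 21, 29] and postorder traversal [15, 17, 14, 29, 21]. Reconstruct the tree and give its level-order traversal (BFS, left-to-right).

Inorder:   [14, 15, 17, 21, 29]
Postorder: [15, 17, 14, 29, 21]
Algorithm: postorder visits root last, so walk postorder right-to-left;
each value is the root of the current inorder slice — split it at that
value, recurse on the right subtree first, then the left.
Recursive splits:
  root=21; inorder splits into left=[14, 15, 17], right=[29]
  root=29; inorder splits into left=[], right=[]
  root=14; inorder splits into left=[], right=[15, 17]
  root=17; inorder splits into left=[15], right=[]
  root=15; inorder splits into left=[], right=[]
Reconstructed level-order: [21, 14, 29, 17, 15]


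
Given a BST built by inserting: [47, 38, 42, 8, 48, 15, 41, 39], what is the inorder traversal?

Tree insertion order: [47, 38, 42, 8, 48, 15, 41, 39]
Tree (level-order array): [47, 38, 48, 8, 42, None, None, None, 15, 41, None, None, None, 39]
Inorder traversal: [8, 15, 38, 39, 41, 42, 47, 48]


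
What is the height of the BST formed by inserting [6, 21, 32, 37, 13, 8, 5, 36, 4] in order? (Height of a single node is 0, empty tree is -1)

Insertion order: [6, 21, 32, 37, 13, 8, 5, 36, 4]
Tree (level-order array): [6, 5, 21, 4, None, 13, 32, None, None, 8, None, None, 37, None, None, 36]
Compute height bottom-up (empty subtree = -1):
  height(4) = 1 + max(-1, -1) = 0
  height(5) = 1 + max(0, -1) = 1
  height(8) = 1 + max(-1, -1) = 0
  height(13) = 1 + max(0, -1) = 1
  height(36) = 1 + max(-1, -1) = 0
  height(37) = 1 + max(0, -1) = 1
  height(32) = 1 + max(-1, 1) = 2
  height(21) = 1 + max(1, 2) = 3
  height(6) = 1 + max(1, 3) = 4
Height = 4
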